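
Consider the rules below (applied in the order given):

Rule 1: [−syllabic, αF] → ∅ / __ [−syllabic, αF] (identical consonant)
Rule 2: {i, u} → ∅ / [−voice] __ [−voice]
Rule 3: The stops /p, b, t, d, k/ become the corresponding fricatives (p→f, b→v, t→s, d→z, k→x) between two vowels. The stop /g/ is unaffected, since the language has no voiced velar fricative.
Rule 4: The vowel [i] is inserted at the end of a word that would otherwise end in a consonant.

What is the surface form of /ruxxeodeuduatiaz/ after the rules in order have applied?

ruxeozeuzuasiazi

Rule 1 (degemination): /xx/ is a geminate; the first /x/ deletes. /ruxxeodeuduatiaz/ → ruxeodeuduatiaz.
Rule 2 (high vowel syncope): no segment meets the environment; /ruxeodeuduatiaz/ is unchanged.
Rule 3 (intervocalic spirantization): /d/ is a stop between vowels /o/ and /e/, so it spirantizes to the fricative [z]. /d/ is a stop between vowels /u/ and /u/, so it spirantizes to the fricative [z]. /t/ is a stop between vowels /a/ and /i/, so it spirantizes to the fricative [s]. /ruxeodeuduatiaz/ → ruxeozeuzuasiaz.
Rule 4 (final i-epenthesis): the form ends in the consonant /z/, so [i] is inserted word-finally. /ruxeozeuzuasiaz/ → ruxeozeuzuasiazi.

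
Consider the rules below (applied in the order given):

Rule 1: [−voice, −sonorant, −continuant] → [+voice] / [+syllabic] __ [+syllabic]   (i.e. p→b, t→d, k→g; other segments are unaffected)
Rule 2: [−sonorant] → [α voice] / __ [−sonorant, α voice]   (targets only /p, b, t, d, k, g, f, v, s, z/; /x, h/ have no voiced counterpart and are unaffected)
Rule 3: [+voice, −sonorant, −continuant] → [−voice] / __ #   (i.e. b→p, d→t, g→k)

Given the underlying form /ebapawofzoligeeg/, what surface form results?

ebabawovzoligeek

Rule 1 (intervocalic voicing): /p/ is a voiceless stop between vowels /a/ and /a/, so it voices to [b]. /ebapawofzoligeeg/ → ebabawofzoligeeg.
Rule 2 (regressive voicing assimilation): /f/ precedes the voiced obstruent /z/, so it voices to [v] by assimilation. /ebabawofzoligeeg/ → ebabawovzoligeeg.
Rule 3 (final devoicing): /g/ is a voiced stop in word-final position, so it devoices to [k]. /ebabawovzoligeeg/ → ebabawovzoligeek.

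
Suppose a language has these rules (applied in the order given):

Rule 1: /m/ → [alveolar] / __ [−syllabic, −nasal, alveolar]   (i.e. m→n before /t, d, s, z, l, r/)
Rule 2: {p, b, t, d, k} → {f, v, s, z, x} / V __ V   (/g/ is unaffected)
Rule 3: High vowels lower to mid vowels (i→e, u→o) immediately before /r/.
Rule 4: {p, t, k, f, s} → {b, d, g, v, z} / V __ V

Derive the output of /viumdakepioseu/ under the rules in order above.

viundaxeviozeu

Rule 1 (nasal place assimilation): /m/ precedes the alveolar consonant /d/, so it assimilates in place to [n]. /viumdakepioseu/ → viundakepioseu.
Rule 2 (intervocalic spirantization): /k/ is a stop between vowels /a/ and /e/, so it spirantizes to the fricative [x]. /p/ is a stop between vowels /e/ and /i/, so it spirantizes to the fricative [f]. /viundakepioseu/ → viundaxefioseu.
Rule 3 (pre-rhotic lowering): no segment meets the environment; /viundaxefioseu/ is unchanged.
Rule 4 (intervocalic voicing): /f/ is a voiceless obstruent between vowels /e/ and /i/, so it voices to [v]. /s/ is a voiceless obstruent between vowels /o/ and /e/, so it voices to [z]. /viundaxefioseu/ → viundaxeviozeu.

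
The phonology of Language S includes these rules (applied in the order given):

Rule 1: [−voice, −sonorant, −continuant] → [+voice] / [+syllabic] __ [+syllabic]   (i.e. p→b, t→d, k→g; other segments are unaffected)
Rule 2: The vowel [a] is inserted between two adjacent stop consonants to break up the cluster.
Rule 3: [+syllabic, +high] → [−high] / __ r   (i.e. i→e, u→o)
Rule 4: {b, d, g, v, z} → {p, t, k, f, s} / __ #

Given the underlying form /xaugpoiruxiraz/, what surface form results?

Rule 1 (intervocalic voicing): no segment meets the environment; /xaugpoiruxiraz/ is unchanged.
Rule 2 (stop-cluster a-epenthesis): /g/ and /p/ form a stop–stop cluster, so [a] is inserted between them. /xaugpoiruxiraz/ → xaugapoiruxiraz.
Rule 3 (pre-rhotic lowering): /i/ is a high vowel immediately before /r/, so it lowers to [e]. /i/ is a high vowel immediately before /r/, so it lowers to [e]. /xaugapoiruxiraz/ → xaugapoeruxeraz.
Rule 4 (final devoicing): /z/ is a voiced obstruent in word-final position, so it devoices to [s]. /xaugapoeruxeraz/ → xaugapoeruxeras.

xaugapoeruxeras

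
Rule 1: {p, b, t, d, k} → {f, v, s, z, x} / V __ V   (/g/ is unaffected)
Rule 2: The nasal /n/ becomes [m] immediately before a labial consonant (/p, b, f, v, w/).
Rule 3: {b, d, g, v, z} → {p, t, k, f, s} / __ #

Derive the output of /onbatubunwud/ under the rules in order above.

Rule 1 (intervocalic spirantization): /t/ is a stop between vowels /a/ and /u/, so it spirantizes to the fricative [s]. /b/ is a stop between vowels /u/ and /u/, so it spirantizes to the fricative [v]. /onbatubunwud/ → onbasuvunwud.
Rule 2 (nasal place assimilation): /n/ precedes the labial consonant /b/, so it assimilates in place to [m]. /n/ precedes the labial consonant /w/, so it assimilates in place to [m]. /onbasuvunwud/ → ombasuvumwud.
Rule 3 (final devoicing): /d/ is a voiced obstruent in word-final position, so it devoices to [t]. /ombasuvumwud/ → ombasuvumwut.

ombasuvumwut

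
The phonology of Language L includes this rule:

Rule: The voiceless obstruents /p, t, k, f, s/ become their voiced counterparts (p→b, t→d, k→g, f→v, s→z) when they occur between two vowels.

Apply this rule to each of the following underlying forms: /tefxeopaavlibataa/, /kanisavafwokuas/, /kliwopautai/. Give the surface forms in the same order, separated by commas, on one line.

tefxeobaavlibadaa, kanizavafwoguas, kliwobaudai

/tefxeopaavlibataa/: /p/ is a voiceless obstruent between vowels /o/ and /a/, so it voices to [b]. /t/ is a voiceless obstruent between vowels /a/ and /a/, so it voices to [d]. → [tefxeobaavlibadaa].
/kanisavafwokuas/: /s/ is a voiceless obstruent between vowels /i/ and /a/, so it voices to [z]. /k/ is a voiceless obstruent between vowels /o/ and /u/, so it voices to [g]. → [kanizavafwoguas].
/kliwopautai/: /p/ is a voiceless obstruent between vowels /o/ and /a/, so it voices to [b]. /t/ is a voiceless obstruent between vowels /u/ and /a/, so it voices to [d]. → [kliwobaudai].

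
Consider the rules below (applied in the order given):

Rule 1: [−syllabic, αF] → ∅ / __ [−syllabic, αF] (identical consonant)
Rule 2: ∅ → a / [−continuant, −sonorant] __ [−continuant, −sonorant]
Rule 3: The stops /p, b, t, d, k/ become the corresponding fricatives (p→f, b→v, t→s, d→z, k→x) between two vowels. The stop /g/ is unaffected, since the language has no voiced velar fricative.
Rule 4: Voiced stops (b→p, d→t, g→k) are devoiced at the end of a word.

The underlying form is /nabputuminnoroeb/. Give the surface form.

Rule 1 (degemination): /nn/ is a geminate; the first /n/ deletes. /nabputuminnoroeb/ → nabputuminoroeb.
Rule 2 (stop-cluster a-epenthesis): /b/ and /p/ form a stop–stop cluster, so [a] is inserted between them. /nabputuminoroeb/ → nabaputuminoroeb.
Rule 3 (intervocalic spirantization): /b/ is a stop between vowels /a/ and /a/, so it spirantizes to the fricative [v]. /p/ is a stop between vowels /a/ and /u/, so it spirantizes to the fricative [f]. /t/ is a stop between vowels /u/ and /u/, so it spirantizes to the fricative [s]. /nabaputuminoroeb/ → navafusuminoroeb.
Rule 4 (final devoicing): /b/ is a voiced stop in word-final position, so it devoices to [p]. /navafusuminoroeb/ → navafusuminoroep.

navafusuminoroep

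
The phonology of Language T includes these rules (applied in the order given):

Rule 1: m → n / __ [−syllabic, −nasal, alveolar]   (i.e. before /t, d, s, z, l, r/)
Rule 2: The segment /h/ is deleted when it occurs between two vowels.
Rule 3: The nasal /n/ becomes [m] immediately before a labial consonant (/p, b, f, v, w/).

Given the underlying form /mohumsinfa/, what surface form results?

mounsimfa

Rule 1 (nasal place assimilation): /m/ precedes the alveolar consonant /s/, so it assimilates in place to [n]. /mohumsinfa/ → mohunsinfa.
Rule 2 (intervocalic h-deletion): /h/ occurs between vowels /o/ and /u/, so it deletes. /mohunsinfa/ → mounsinfa.
Rule 3 (nasal place assimilation): /n/ precedes the labial consonant /f/, so it assimilates in place to [m]. /mounsinfa/ → mounsimfa.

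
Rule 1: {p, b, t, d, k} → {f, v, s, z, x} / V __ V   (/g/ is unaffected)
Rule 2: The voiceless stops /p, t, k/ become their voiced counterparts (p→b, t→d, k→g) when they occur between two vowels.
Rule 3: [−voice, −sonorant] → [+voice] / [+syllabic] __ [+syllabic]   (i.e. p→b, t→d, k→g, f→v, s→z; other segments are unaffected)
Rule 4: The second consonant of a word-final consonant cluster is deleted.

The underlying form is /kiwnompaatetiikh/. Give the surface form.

Rule 1 (intervocalic spirantization): /t/ is a stop between vowels /a/ and /e/, so it spirantizes to the fricative [s]. /t/ is a stop between vowels /e/ and /i/, so it spirantizes to the fricative [s]. /kiwnompaatetiikh/ → kiwnompaasesiikh.
Rule 2 (intervocalic voicing): no segment meets the environment; /kiwnompaasesiikh/ is unchanged.
Rule 3 (intervocalic voicing): /s/ is a voiceless obstruent between vowels /a/ and /e/, so it voices to [z]. /s/ is a voiceless obstruent between vowels /e/ and /i/, so it voices to [z]. /kiwnompaasesiikh/ → kiwnompaazeziikh.
Rule 4 (final cluster simplification): /h/ is the second consonant of a word-final cluster /kh/, so it deletes. /kiwnompaazeziikh/ → kiwnompaazeziik.

kiwnompaazeziik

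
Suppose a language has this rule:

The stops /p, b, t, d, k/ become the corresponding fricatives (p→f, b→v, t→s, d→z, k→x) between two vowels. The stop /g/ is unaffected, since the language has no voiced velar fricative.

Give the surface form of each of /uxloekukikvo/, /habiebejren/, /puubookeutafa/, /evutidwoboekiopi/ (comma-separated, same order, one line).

/uxloekukikvo/: /k/ is a stop between vowels /e/ and /u/, so it spirantizes to the fricative [x]. /k/ is a stop between vowels /u/ and /i/, so it spirantizes to the fricative [x]. → [uxloexuxikvo].
/habiebejren/: /b/ is a stop between vowels /a/ and /i/, so it spirantizes to the fricative [v]. /b/ is a stop between vowels /e/ and /e/, so it spirantizes to the fricative [v]. → [havievejren].
/puubookeutafa/: /b/ is a stop between vowels /u/ and /o/, so it spirantizes to the fricative [v]. /k/ is a stop between vowels /o/ and /e/, so it spirantizes to the fricative [x]. /t/ is a stop between vowels /u/ and /a/, so it spirantizes to the fricative [s]. → [puuvooxeusafa].
/evutidwoboekiopi/: /t/ is a stop between vowels /u/ and /i/, so it spirantizes to the fricative [s]. /b/ is a stop between vowels /o/ and /o/, so it spirantizes to the fricative [v]. /k/ is a stop between vowels /e/ and /i/, so it spirantizes to the fricative [x]. /p/ is a stop between vowels /o/ and /i/, so it spirantizes to the fricative [f]. → [evusidwovoexiofi].

uxloexuxikvo, havievejren, puuvooxeusafa, evusidwovoexiofi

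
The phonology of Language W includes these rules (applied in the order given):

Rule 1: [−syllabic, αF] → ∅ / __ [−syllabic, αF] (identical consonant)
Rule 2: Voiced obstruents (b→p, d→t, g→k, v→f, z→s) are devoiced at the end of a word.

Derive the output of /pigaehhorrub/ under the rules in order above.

Rule 1 (degemination): /hh/ is a geminate; the first /h/ deletes. /rr/ is a geminate; the first /r/ deletes. /pigaehhorrub/ → pigaehorub.
Rule 2 (final devoicing): /b/ is a voiced obstruent in word-final position, so it devoices to [p]. /pigaehorub/ → pigaehorup.

pigaehorup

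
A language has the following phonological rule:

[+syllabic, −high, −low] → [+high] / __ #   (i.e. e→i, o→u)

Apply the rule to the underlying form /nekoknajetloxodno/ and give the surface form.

nekoknajetloxodnu

/o/ is a mid vowel in word-final position, so it raises to [u].
The other instances of /e/, /o/ do not occur in the required environment and remain unchanged.
Surface form: [nekoknajetloxodnu].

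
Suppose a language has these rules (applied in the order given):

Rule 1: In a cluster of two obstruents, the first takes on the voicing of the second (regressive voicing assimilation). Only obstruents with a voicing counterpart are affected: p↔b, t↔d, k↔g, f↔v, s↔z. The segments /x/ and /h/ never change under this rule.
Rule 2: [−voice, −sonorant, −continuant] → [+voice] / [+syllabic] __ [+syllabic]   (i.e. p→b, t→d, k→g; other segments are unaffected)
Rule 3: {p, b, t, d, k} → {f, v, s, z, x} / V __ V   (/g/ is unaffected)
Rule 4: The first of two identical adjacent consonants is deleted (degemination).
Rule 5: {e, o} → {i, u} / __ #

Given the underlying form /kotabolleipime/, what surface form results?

Rule 1 (regressive voicing assimilation): no segment meets the environment; /kotabolleipime/ is unchanged.
Rule 2 (intervocalic voicing): /t/ is a voiceless stop between vowels /o/ and /a/, so it voices to [d]. /p/ is a voiceless stop between vowels /i/ and /i/, so it voices to [b]. /kotabolleipime/ → kodabolleibime.
Rule 3 (intervocalic spirantization): /d/ is a stop between vowels /o/ and /a/, so it spirantizes to the fricative [z]. /b/ is a stop between vowels /a/ and /o/, so it spirantizes to the fricative [v]. /b/ is a stop between vowels /i/ and /i/, so it spirantizes to the fricative [v]. /kodabolleibime/ → kozavolleivime.
Rule 4 (degemination): /ll/ is a geminate; the first /l/ deletes. /kozavolleivime/ → kozavoleivime.
Rule 5 (final vowel raising): /e/ is a mid vowel in word-final position, so it raises to [i]. /kozavoleivime/ → kozavoleivimi.

kozavoleivimi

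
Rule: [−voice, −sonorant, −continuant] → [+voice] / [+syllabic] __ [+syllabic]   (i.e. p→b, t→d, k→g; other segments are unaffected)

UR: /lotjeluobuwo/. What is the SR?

lotjeluobuwo

No segment of /lotjeluobuwo/ meets the structural description of the rule, so the form surfaces unchanged.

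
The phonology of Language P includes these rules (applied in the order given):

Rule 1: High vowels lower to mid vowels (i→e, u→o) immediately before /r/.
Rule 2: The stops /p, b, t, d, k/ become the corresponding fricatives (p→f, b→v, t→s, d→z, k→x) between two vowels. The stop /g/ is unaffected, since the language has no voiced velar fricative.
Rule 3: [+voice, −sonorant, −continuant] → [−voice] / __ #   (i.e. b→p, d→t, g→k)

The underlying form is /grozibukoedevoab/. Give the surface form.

grozivuxoezevoap

Rule 1 (pre-rhotic lowering): no segment meets the environment; /grozibukoedevoab/ is unchanged.
Rule 2 (intervocalic spirantization): /b/ is a stop between vowels /i/ and /u/, so it spirantizes to the fricative [v]. /k/ is a stop between vowels /u/ and /o/, so it spirantizes to the fricative [x]. /d/ is a stop between vowels /e/ and /e/, so it spirantizes to the fricative [z]. /grozibukoedevoab/ → grozivuxoezevoab.
Rule 3 (final devoicing): /b/ is a voiced stop in word-final position, so it devoices to [p]. /grozivuxoezevoab/ → grozivuxoezevoap.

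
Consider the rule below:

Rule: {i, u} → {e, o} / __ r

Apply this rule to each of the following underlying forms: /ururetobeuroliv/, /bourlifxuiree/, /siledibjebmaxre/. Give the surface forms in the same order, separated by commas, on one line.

ororetobeoroliv, boorlifxueree, siledibjebmaxre

/ururetobeuroliv/: /u/ is a high vowel immediately before /r/, so it lowers to [o]. /u/ is a high vowel immediately before /r/, so it lowers to [o]. /u/ is a high vowel immediately before /r/, so it lowers to [o]. → [ororetobeoroliv].
/bourlifxuiree/: /u/ is a high vowel immediately before /r/, so it lowers to [o]. /i/ is a high vowel immediately before /r/, so it lowers to [e]. → [boorlifxueree].
/siledibjebmaxre/: the rule's environment is not met; surfaces unchanged as [siledibjebmaxre].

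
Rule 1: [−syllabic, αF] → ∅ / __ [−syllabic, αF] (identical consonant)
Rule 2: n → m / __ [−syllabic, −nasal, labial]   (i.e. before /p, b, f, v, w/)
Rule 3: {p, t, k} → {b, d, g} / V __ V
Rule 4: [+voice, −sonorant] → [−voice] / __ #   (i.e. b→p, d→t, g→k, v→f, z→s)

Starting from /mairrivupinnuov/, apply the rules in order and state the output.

Rule 1 (degemination): /rr/ is a geminate; the first /r/ deletes. /nn/ is a geminate; the first /n/ deletes. /mairrivupinnuov/ → mairivupinuov.
Rule 2 (nasal place assimilation): no segment meets the environment; /mairivupinuov/ is unchanged.
Rule 3 (intervocalic voicing): /p/ is a voiceless stop between vowels /u/ and /i/, so it voices to [b]. /mairivupinuov/ → mairivubinuov.
Rule 4 (final devoicing): /v/ is a voiced obstruent in word-final position, so it devoices to [f]. /mairivubinuov/ → mairivubinuof.

mairivubinuof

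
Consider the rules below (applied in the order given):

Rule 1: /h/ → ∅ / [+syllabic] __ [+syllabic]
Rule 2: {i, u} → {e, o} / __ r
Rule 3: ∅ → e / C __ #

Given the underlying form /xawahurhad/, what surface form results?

xawaorhade

Rule 1 (intervocalic h-deletion): /h/ occurs between vowels /a/ and /u/, so it deletes. /xawahurhad/ → xawaurhad.
Rule 2 (pre-rhotic lowering): /u/ is a high vowel immediately before /r/, so it lowers to [o]. /xawaurhad/ → xawaorhad.
Rule 3 (final e-epenthesis): the form ends in the consonant /d/, so [e] is inserted word-finally. /xawaorhad/ → xawaorhade.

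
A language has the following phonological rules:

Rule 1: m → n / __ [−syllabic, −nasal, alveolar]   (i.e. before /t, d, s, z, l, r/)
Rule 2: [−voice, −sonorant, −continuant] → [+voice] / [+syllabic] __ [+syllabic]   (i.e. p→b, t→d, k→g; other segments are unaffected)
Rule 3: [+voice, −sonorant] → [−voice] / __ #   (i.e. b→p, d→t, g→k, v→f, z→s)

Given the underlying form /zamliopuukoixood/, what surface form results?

zanliobuugoixoot

Rule 1 (nasal place assimilation): /m/ precedes the alveolar consonant /l/, so it assimilates in place to [n]. /zamliopuukoixood/ → zanliopuukoixood.
Rule 2 (intervocalic voicing): /p/ is a voiceless stop between vowels /o/ and /u/, so it voices to [b]. /k/ is a voiceless stop between vowels /u/ and /o/, so it voices to [g]. /zanliopuukoixood/ → zanliobuugoixood.
Rule 3 (final devoicing): /d/ is a voiced obstruent in word-final position, so it devoices to [t]. /zanliobuugoixood/ → zanliobuugoixoot.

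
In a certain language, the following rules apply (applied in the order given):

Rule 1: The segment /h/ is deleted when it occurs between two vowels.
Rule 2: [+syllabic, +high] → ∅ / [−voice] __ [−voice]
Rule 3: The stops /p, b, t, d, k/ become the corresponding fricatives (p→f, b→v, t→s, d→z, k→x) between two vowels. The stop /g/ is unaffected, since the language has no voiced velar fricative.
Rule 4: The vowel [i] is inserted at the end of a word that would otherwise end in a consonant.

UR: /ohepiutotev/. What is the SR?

oefiusosevi

Rule 1 (intervocalic h-deletion): /h/ occurs between vowels /o/ and /e/, so it deletes. /ohepiutotev/ → oepiutotev.
Rule 2 (high vowel syncope): no segment meets the environment; /oepiutotev/ is unchanged.
Rule 3 (intervocalic spirantization): /p/ is a stop between vowels /e/ and /i/, so it spirantizes to the fricative [f]. /t/ is a stop between vowels /u/ and /o/, so it spirantizes to the fricative [s]. /t/ is a stop between vowels /o/ and /e/, so it spirantizes to the fricative [s]. /oepiutotev/ → oefiusosev.
Rule 4 (final i-epenthesis): the form ends in the consonant /v/, so [i] is inserted word-finally. /oefiusosev/ → oefiusosevi.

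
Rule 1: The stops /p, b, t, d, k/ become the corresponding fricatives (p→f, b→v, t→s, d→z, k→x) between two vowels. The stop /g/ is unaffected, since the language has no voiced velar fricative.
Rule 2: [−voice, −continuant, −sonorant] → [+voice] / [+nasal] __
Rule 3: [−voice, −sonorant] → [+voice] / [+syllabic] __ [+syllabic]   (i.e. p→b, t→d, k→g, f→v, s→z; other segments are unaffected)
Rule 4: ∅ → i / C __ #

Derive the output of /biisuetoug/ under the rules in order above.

biizuezougi

Rule 1 (intervocalic spirantization): /t/ is a stop between vowels /e/ and /o/, so it spirantizes to the fricative [s]. /biisuetoug/ → biisuesoug.
Rule 2 (post-nasal voicing): no segment meets the environment; /biisuesoug/ is unchanged.
Rule 3 (intervocalic voicing): /s/ is a voiceless obstruent between vowels /i/ and /u/, so it voices to [z]. /s/ is a voiceless obstruent between vowels /e/ and /o/, so it voices to [z]. /biisuesoug/ → biizuezoug.
Rule 4 (final i-epenthesis): the form ends in the consonant /g/, so [i] is inserted word-finally. /biizuezoug/ → biizuezougi.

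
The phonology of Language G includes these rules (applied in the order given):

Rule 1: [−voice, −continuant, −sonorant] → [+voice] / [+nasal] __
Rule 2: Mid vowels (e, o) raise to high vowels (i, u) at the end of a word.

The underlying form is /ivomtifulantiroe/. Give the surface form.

Rule 1 (post-nasal voicing): /t/ is a voiceless stop immediately after the nasal /m/, so it voices to [d]. /t/ is a voiceless stop immediately after the nasal /n/, so it voices to [d]. /ivomtifulantiroe/ → ivomdifulandiroe.
Rule 2 (final vowel raising): /e/ is a mid vowel in word-final position, so it raises to [i]. /ivomdifulandiroe/ → ivomdifulandiroi.

ivomdifulandiroi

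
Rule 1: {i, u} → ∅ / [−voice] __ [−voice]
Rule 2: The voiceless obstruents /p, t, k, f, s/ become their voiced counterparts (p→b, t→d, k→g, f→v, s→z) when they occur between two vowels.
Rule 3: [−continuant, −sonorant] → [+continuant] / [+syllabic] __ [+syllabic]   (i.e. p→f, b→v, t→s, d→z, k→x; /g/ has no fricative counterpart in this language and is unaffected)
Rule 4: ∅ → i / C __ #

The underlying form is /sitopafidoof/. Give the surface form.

stovavizoofi

Rule 1 (high vowel syncope): /i/ is a high vowel flanked by voiceless consonants /s/ and /t/, so it deletes. /sitopafidoof/ → stopafidoof.
Rule 2 (intervocalic voicing): /p/ is a voiceless obstruent between vowels /o/ and /a/, so it voices to [b]. /f/ is a voiceless obstruent between vowels /a/ and /i/, so it voices to [v]. /stopafidoof/ → stobavidoof.
Rule 3 (intervocalic spirantization): /b/ is a stop between vowels /o/ and /a/, so it spirantizes to the fricative [v]. /d/ is a stop between vowels /i/ and /o/, so it spirantizes to the fricative [z]. /stobavidoof/ → stovavizoof.
Rule 4 (final i-epenthesis): the form ends in the consonant /f/, so [i] is inserted word-finally. /stovavizoof/ → stovavizoofi.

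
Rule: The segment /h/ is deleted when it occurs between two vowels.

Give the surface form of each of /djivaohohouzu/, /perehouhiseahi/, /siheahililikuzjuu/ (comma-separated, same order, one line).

djivaooouzu, pereouiseai, sieaililikuzjuu

/djivaohohouzu/: /h/ occurs between vowels /o/ and /o/, so it deletes. /h/ occurs between vowels /o/ and /o/, so it deletes. → [djivaooouzu].
/perehouhiseahi/: /h/ occurs between vowels /e/ and /o/, so it deletes. /h/ occurs between vowels /u/ and /i/, so it deletes. /h/ occurs between vowels /a/ and /i/, so it deletes. → [pereouiseai].
/siheahililikuzjuu/: /h/ occurs between vowels /i/ and /e/, so it deletes. /h/ occurs between vowels /a/ and /i/, so it deletes. → [sieaililikuzjuu].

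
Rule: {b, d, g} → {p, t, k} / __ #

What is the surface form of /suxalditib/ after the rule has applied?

suxalditip

/b/ is a voiced stop in word-final position, so it devoices to [p].
The other instance of /d/ does not occur in the required environment and remains unchanged.
Surface form: [suxalditip].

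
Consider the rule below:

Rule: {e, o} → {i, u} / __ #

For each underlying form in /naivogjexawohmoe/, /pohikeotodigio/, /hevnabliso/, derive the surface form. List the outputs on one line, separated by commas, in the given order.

/naivogjexawohmoe/: /e/ is a mid vowel in word-final position, so it raises to [i]. → [naivogjexawohmoi].
/pohikeotodigio/: /o/ is a mid vowel in word-final position, so it raises to [u]. → [pohikeotodigiu].
/hevnabliso/: /o/ is a mid vowel in word-final position, so it raises to [u]. → [hevnablisu].

naivogjexawohmoi, pohikeotodigiu, hevnablisu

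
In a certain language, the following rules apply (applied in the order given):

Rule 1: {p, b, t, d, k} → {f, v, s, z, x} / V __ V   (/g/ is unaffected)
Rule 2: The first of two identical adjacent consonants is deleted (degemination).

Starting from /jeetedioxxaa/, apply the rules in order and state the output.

Rule 1 (intervocalic spirantization): /t/ is a stop between vowels /e/ and /e/, so it spirantizes to the fricative [s]. /d/ is a stop between vowels /e/ and /i/, so it spirantizes to the fricative [z]. /jeetedioxxaa/ → jeesezioxxaa.
Rule 2 (degemination): /xx/ is a geminate; the first /x/ deletes. /jeesezioxxaa/ → jeesezioxaa.

jeesezioxaa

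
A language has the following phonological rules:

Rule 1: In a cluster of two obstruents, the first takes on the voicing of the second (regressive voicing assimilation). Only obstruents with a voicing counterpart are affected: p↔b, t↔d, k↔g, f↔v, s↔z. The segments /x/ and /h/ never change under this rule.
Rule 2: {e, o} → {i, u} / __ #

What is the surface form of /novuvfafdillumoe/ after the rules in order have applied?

novuffavdillumoi

Rule 1 (regressive voicing assimilation): /v/ precedes the voiceless obstruent /f/, so it devoices to [f] by assimilation. /f/ precedes the voiced obstruent /d/, so it voices to [v] by assimilation. /novuvfafdillumoe/ → novuffavdillumoe.
Rule 2 (final vowel raising): /e/ is a mid vowel in word-final position, so it raises to [i]. /novuffavdillumoe/ → novuffavdillumoi.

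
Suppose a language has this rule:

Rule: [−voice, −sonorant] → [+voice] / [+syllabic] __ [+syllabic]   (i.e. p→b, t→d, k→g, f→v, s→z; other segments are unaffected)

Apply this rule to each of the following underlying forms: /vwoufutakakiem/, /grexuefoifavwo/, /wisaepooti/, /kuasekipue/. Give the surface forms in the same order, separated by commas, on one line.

/vwoufutakakiem/: /f/ is a voiceless obstruent between vowels /u/ and /u/, so it voices to [v]. /t/ is a voiceless obstruent between vowels /u/ and /a/, so it voices to [d]. /k/ is a voiceless obstruent between vowels /a/ and /a/, so it voices to [g]. /k/ is a voiceless obstruent between vowels /a/ and /i/, so it voices to [g]. → [vwouvudagagiem].
/grexuefoifavwo/: /f/ is a voiceless obstruent between vowels /e/ and /o/, so it voices to [v]. /f/ is a voiceless obstruent between vowels /i/ and /a/, so it voices to [v]. → [grexuevoivavwo].
/wisaepooti/: /s/ is a voiceless obstruent between vowels /i/ and /a/, so it voices to [z]. /p/ is a voiceless obstruent between vowels /e/ and /o/, so it voices to [b]. /t/ is a voiceless obstruent between vowels /o/ and /i/, so it voices to [d]. → [wizaeboodi].
/kuasekipue/: /s/ is a voiceless obstruent between vowels /a/ and /e/, so it voices to [z]. /k/ is a voiceless obstruent between vowels /e/ and /i/, so it voices to [g]. /p/ is a voiceless obstruent between vowels /i/ and /u/, so it voices to [b]. → [kuazegibue].

vwouvudagagiem, grexuevoivavwo, wizaeboodi, kuazegibue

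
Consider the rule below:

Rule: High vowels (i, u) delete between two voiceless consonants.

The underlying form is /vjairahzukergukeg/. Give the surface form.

vjairahzukergukeg

No segment of /vjairahzukergukeg/ meets the structural description of the rule, so the form surfaces unchanged.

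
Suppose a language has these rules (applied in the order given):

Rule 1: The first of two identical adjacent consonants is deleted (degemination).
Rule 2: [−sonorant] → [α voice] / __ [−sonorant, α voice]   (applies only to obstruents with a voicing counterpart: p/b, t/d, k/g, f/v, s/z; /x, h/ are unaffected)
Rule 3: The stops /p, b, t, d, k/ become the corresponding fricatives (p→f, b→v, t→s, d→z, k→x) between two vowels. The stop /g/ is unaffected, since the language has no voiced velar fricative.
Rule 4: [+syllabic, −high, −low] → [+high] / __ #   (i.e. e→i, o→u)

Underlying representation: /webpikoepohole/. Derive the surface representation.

Rule 1 (degemination): no segment meets the environment; /webpikoepohole/ is unchanged.
Rule 2 (regressive voicing assimilation): /b/ precedes the voiceless obstruent /p/, so it devoices to [p] by assimilation. /webpikoepohole/ → weppikoepohole.
Rule 3 (intervocalic spirantization): /k/ is a stop between vowels /i/ and /o/, so it spirantizes to the fricative [x]. /p/ is a stop between vowels /e/ and /o/, so it spirantizes to the fricative [f]. /weppikoepohole/ → weppixoefohole.
Rule 4 (final vowel raising): /e/ is a mid vowel in word-final position, so it raises to [i]. /weppixoefohole/ → weppixoefoholi.

weppixoefoholi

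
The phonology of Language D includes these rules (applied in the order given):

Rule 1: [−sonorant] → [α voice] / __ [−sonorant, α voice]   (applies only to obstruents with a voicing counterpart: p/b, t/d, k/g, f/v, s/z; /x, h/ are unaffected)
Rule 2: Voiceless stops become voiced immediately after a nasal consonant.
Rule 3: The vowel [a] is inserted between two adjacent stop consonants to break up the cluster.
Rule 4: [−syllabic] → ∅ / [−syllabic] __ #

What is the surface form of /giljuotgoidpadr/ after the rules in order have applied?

giljuodagoitapad

Rule 1 (regressive voicing assimilation): /t/ precedes the voiced obstruent /g/, so it voices to [d] by assimilation. /d/ precedes the voiceless obstruent /p/, so it devoices to [t] by assimilation. /giljuotgoidpadr/ → giljuodgoitpadr.
Rule 2 (post-nasal voicing): no segment meets the environment; /giljuodgoitpadr/ is unchanged.
Rule 3 (stop-cluster a-epenthesis): /d/ and /g/ form a stop–stop cluster, so [a] is inserted between them. /t/ and /p/ form a stop–stop cluster, so [a] is inserted between them. /giljuodgoitpadr/ → giljuodagoitapadr.
Rule 4 (final cluster simplification): /r/ is the second consonant of a word-final cluster /dr/, so it deletes. /giljuodagoitapadr/ → giljuodagoitapad.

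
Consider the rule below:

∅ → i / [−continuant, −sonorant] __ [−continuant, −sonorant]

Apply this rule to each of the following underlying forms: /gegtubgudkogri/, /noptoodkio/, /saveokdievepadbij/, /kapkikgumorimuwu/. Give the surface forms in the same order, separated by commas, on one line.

/gegtubgudkogri/: /g/ and /t/ form a stop–stop cluster, so [i] is inserted between them. /b/ and /g/ form a stop–stop cluster, so [i] is inserted between them. /d/ and /k/ form a stop–stop cluster, so [i] is inserted between them. → [gegitubigudikogri].
/noptoodkio/: /p/ and /t/ form a stop–stop cluster, so [i] is inserted between them. /d/ and /k/ form a stop–stop cluster, so [i] is inserted between them. → [nopitoodikio].
/saveokdievepadbij/: /k/ and /d/ form a stop–stop cluster, so [i] is inserted between them. /d/ and /b/ form a stop–stop cluster, so [i] is inserted between them. → [saveokidievepadibij].
/kapkikgumorimuwu/: /p/ and /k/ form a stop–stop cluster, so [i] is inserted between them. /k/ and /g/ form a stop–stop cluster, so [i] is inserted between them. → [kapikikigumorimuwu].

gegitubigudikogri, nopitoodikio, saveokidievepadibij, kapikikigumorimuwu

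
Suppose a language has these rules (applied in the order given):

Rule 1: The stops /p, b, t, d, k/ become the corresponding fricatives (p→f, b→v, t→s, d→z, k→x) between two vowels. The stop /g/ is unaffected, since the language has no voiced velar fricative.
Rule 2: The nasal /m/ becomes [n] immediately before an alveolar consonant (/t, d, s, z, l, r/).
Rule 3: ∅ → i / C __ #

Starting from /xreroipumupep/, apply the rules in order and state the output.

Rule 1 (intervocalic spirantization): /p/ is a stop between vowels /i/ and /u/, so it spirantizes to the fricative [f]. /p/ is a stop between vowels /u/ and /e/, so it spirantizes to the fricative [f]. /xreroipumupep/ → xreroifumufep.
Rule 2 (nasal place assimilation): no segment meets the environment; /xreroifumufep/ is unchanged.
Rule 3 (final i-epenthesis): the form ends in the consonant /p/, so [i] is inserted word-finally. /xreroifumufep/ → xreroifumufepi.

xreroifumufepi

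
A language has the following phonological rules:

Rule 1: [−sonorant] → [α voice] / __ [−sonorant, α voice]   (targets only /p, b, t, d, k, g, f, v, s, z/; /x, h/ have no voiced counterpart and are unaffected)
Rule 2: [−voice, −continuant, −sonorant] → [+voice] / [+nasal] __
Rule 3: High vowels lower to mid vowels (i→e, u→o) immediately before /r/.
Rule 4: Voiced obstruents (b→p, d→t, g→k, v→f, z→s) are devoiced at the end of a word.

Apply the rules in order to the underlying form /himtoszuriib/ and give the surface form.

Rule 1 (regressive voicing assimilation): /s/ precedes the voiced obstruent /z/, so it voices to [z] by assimilation. /himtoszuriib/ → himtozzuriib.
Rule 2 (post-nasal voicing): /t/ is a voiceless stop immediately after the nasal /m/, so it voices to [d]. /himtozzuriib/ → himdozzuriib.
Rule 3 (pre-rhotic lowering): /u/ is a high vowel immediately before /r/, so it lowers to [o]. /himdozzuriib/ → himdozzoriib.
Rule 4 (final devoicing): /b/ is a voiced obstruent in word-final position, so it devoices to [p]. /himdozzoriib/ → himdozzoriip.

himdozzoriip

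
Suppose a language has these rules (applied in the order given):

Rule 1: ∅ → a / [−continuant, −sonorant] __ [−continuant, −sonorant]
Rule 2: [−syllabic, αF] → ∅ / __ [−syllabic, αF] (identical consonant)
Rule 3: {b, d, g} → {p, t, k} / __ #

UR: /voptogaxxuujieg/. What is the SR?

Rule 1 (stop-cluster a-epenthesis): /p/ and /t/ form a stop–stop cluster, so [a] is inserted between them. /voptogaxxuujieg/ → vopatogaxxuujieg.
Rule 2 (degemination): /xx/ is a geminate; the first /x/ deletes. /vopatogaxxuujieg/ → vopatogaxuujieg.
Rule 3 (final devoicing): /g/ is a voiced stop in word-final position, so it devoices to [k]. /vopatogaxuujieg/ → vopatogaxuujiek.

vopatogaxuujiek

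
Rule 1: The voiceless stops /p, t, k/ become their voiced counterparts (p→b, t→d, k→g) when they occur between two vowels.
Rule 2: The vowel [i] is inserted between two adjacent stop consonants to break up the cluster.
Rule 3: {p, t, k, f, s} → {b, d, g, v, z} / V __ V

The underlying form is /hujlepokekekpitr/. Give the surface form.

hujlebogegegibitr

Rule 1 (intervocalic voicing): /p/ is a voiceless stop between vowels /e/ and /o/, so it voices to [b]. /k/ is a voiceless stop between vowels /o/ and /e/, so it voices to [g]. /k/ is a voiceless stop between vowels /e/ and /e/, so it voices to [g]. /hujlepokekekpitr/ → hujlebogegekpitr.
Rule 2 (stop-cluster i-epenthesis): /k/ and /p/ form a stop–stop cluster, so [i] is inserted between them. /hujlebogegekpitr/ → hujlebogegekipitr.
Rule 3 (intervocalic voicing): /k/ is a voiceless obstruent between vowels /e/ and /i/, so it voices to [g]. /p/ is a voiceless obstruent between vowels /i/ and /i/, so it voices to [b]. /hujlebogegekipitr/ → hujlebogegegibitr.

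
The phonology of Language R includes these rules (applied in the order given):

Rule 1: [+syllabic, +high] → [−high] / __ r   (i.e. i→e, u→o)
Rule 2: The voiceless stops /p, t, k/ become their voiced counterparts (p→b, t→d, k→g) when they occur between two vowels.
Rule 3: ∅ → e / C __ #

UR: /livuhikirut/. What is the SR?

Rule 1 (pre-rhotic lowering): /i/ is a high vowel immediately before /r/, so it lowers to [e]. /livuhikirut/ → livuhikerut.
Rule 2 (intervocalic voicing): /k/ is a voiceless stop between vowels /i/ and /e/, so it voices to [g]. /livuhikerut/ → livuhigerut.
Rule 3 (final e-epenthesis): the form ends in the consonant /t/, so [e] is inserted word-finally. /livuhigerut/ → livuhigerute.

livuhigerute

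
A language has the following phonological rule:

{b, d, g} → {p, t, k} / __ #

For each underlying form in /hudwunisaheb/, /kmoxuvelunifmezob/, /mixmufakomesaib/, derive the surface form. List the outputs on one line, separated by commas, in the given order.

/hudwunisaheb/: /b/ is a voiced stop in word-final position, so it devoices to [p]. → [hudwunisahep].
/kmoxuvelunifmezob/: /b/ is a voiced stop in word-final position, so it devoices to [p]. → [kmoxuvelunifmezop].
/mixmufakomesaib/: /b/ is a voiced stop in word-final position, so it devoices to [p]. → [mixmufakomesaip].

hudwunisahep, kmoxuvelunifmezop, mixmufakomesaip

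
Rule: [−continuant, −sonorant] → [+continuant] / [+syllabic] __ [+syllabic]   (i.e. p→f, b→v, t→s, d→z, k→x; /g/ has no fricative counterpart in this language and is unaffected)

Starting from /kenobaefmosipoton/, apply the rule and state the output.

Scanning /kenobaefmosipoton/: /k/ at position 1 is not in the conditioning environment; /b/ is a stop between vowels /o/ and /a/, so it spirantizes to the fricative [v]; /p/ is a stop between vowels /i/ and /o/, so it spirantizes to the fricative [f]; /t/ is a stop between vowels /o/ and /o/, so it spirantizes to the fricative [s].
Result: [kenovaefmosifoson].

kenovaefmosifoson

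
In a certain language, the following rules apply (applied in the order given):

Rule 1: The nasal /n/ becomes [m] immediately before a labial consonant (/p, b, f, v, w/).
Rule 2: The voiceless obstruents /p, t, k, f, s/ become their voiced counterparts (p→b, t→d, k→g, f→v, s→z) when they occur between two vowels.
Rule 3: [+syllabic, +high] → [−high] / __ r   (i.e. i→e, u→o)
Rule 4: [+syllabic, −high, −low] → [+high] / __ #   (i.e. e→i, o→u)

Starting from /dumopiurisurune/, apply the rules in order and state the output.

dumobiorizoruni

Rule 1 (nasal place assimilation): no segment meets the environment; /dumopiurisurune/ is unchanged.
Rule 2 (intervocalic voicing): /p/ is a voiceless obstruent between vowels /o/ and /i/, so it voices to [b]. /s/ is a voiceless obstruent between vowels /i/ and /u/, so it voices to [z]. /dumopiurisurune/ → dumobiurizurune.
Rule 3 (pre-rhotic lowering): /u/ is a high vowel immediately before /r/, so it lowers to [o]. /u/ is a high vowel immediately before /r/, so it lowers to [o]. /dumobiurizurune/ → dumobiorizorune.
Rule 4 (final vowel raising): /e/ is a mid vowel in word-final position, so it raises to [i]. /dumobiorizorune/ → dumobiorizoruni.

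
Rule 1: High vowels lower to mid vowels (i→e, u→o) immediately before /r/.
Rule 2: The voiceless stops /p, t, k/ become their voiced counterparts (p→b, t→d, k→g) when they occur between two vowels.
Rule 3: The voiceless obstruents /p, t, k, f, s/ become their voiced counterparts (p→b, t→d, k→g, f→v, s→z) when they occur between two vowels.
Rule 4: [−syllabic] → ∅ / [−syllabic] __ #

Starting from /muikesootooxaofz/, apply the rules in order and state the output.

muigezoodooxaof

Rule 1 (pre-rhotic lowering): no segment meets the environment; /muikesootooxaofz/ is unchanged.
Rule 2 (intervocalic voicing): /k/ is a voiceless stop between vowels /i/ and /e/, so it voices to [g]. /t/ is a voiceless stop between vowels /o/ and /o/, so it voices to [d]. /muikesootooxaofz/ → muigesoodooxaofz.
Rule 3 (intervocalic voicing): /s/ is a voiceless obstruent between vowels /e/ and /o/, so it voices to [z]. /muigesoodooxaofz/ → muigezoodooxaofz.
Rule 4 (final cluster simplification): /z/ is the second consonant of a word-final cluster /fz/, so it deletes. /muigezoodooxaofz/ → muigezoodooxaof.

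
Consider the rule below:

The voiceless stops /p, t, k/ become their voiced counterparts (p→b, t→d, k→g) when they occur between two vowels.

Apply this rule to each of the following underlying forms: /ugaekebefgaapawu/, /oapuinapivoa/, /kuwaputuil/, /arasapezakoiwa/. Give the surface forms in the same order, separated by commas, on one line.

ugaegebefgaabawu, oabuinabivoa, kuwabuduil, arasabezagoiwa

/ugaekebefgaapawu/: /k/ is a voiceless stop between vowels /e/ and /e/, so it voices to [g]. /p/ is a voiceless stop between vowels /a/ and /a/, so it voices to [b]. → [ugaegebefgaabawu].
/oapuinapivoa/: /p/ is a voiceless stop between vowels /a/ and /u/, so it voices to [b]. /p/ is a voiceless stop between vowels /a/ and /i/, so it voices to [b]. → [oabuinabivoa].
/kuwaputuil/: /p/ is a voiceless stop between vowels /a/ and /u/, so it voices to [b]. /t/ is a voiceless stop between vowels /u/ and /u/, so it voices to [d]. → [kuwabuduil].
/arasapezakoiwa/: /p/ is a voiceless stop between vowels /a/ and /e/, so it voices to [b]. /k/ is a voiceless stop between vowels /a/ and /o/, so it voices to [g]. → [arasabezagoiwa].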